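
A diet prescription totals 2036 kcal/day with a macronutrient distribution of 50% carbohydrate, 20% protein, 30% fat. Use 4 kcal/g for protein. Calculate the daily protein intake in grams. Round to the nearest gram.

Protein energy = 20% × 2036 = 407.2 kcal.
At 4 kcal/g: 407.2 ÷ 4 = 101.8 g.

102 g/day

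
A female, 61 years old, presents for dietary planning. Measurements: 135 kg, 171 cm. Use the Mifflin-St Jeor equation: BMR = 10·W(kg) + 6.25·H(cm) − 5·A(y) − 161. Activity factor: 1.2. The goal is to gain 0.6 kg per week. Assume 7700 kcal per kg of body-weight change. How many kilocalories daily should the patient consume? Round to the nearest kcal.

Mifflin-St Jeor (female): BMR = 10(135) + 6.25(171) − 5(61) − 161 = 1350 + 1068.75 − 305 − 161 = 1952.75 kcal/day.
TEE = 1952.75 × 1.2 = 2343.3 kcal/day.
Required daily surplus = 0.6 × 7700 ÷ 7 = 660 kcal/day.
Target intake = 2343.3 + 660 = 3003.3 kcal/day.

3003 kilocalories daily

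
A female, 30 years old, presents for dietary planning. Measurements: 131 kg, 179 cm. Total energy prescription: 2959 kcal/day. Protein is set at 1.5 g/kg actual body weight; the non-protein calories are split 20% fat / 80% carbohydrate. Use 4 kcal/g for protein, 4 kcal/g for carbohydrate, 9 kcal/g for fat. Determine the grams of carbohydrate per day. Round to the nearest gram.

Protein = 1.5 × 131 = 196.5 g → 196.5 × 4 = 786 kcal.
Non-protein calories = 2959 − 786 = 2173 kcal.
Fat: 20% × 2173 = 434.6 kcal; carbohydrate: 1738.4 kcal.
Carbohydrate: 1738.4 kcal ÷ 4 kcal/g = 434.6 g.

435 g/day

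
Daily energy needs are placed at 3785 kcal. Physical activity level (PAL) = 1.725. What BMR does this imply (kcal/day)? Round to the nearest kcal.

BMR = TEE ÷ activity factor = 3785 ÷ 1.725 = 2194.2029 kcal/day.

2194 kcal/day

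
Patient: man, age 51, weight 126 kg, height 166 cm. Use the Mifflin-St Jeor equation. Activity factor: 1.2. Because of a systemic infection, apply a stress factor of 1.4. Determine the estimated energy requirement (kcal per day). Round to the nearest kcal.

Mifflin-St Jeor (male): BMR = 10(126) + 6.25(166) − 5(51) + 5 = 1260 + 1037.5 − 255 + 5 = 2047.5 kcal/day.
TEE = BMR × activity factor = 2047.5 × 1.2 = 2457 kcal/day.
Apply stress factor: 2457 × 1.4 = 3439.8 kcal/day.

3440 kcal per day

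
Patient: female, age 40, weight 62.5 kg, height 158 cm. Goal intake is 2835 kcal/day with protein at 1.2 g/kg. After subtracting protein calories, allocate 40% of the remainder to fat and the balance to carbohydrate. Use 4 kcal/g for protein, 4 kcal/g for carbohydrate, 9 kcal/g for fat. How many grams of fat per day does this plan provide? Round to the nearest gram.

113 g/day

Protein = 1.2 × 62.5 = 75 g → 75 × 4 = 300 kcal.
Non-protein calories = 2835 − 300 = 2535 kcal.
Fat: 40% × 2535 = 1014 kcal; carbohydrate: 1521 kcal.
Fat: 1014 kcal ÷ 9 kcal/g = 112.6667 g.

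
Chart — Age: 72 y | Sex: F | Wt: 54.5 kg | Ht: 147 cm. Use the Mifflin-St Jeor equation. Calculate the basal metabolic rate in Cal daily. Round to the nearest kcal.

943 Cal daily

Mifflin-St Jeor (female): BMR = 10(54.5) + 6.25(147) − 5(72) − 161 = 545 + 918.75 − 360 − 161 = 942.75 kcal/day.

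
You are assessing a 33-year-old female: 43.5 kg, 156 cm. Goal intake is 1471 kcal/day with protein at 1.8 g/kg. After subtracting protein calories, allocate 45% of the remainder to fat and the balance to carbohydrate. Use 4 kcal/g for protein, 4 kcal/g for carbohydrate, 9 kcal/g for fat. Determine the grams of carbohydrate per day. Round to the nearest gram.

Protein = 1.8 × 43.5 = 78.3 g → 78.3 × 4 = 313.2 kcal.
Non-protein calories = 1471 − 313.2 = 1157.8 kcal.
Fat: 45% × 1157.8 = 521.01 kcal; carbohydrate: 636.79 kcal.
Carbohydrate: 636.79 kcal ÷ 4 kcal/g = 159.1975 g.

159 g/day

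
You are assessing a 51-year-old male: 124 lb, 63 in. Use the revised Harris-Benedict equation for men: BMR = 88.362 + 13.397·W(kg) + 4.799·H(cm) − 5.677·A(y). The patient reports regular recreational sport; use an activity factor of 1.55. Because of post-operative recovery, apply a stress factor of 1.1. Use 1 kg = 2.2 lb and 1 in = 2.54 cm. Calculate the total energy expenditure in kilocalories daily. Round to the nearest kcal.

2254 kilocalories daily

Convert to metric: weight = 124 ÷ 2.2 = 56.3636 kg; height = 63 × 2.54 = 160.02 cm.
Harris-Benedict: BMR = 88.362 + 13.397(56.3636) + 4.799(160.02) − 5.677(51) = 1321.8746 kcal/day.
TEE = BMR × activity factor = 1321.8746 × 1.55 = 2048.9057 kcal/day.
Apply stress factor: 2048.9057 × 1.1 = 2253.7962 kcal/day.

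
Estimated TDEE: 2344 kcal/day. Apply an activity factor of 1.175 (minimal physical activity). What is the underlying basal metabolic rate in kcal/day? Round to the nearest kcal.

1995 kcal/day

BMR = TEE ÷ activity factor = 2344 ÷ 1.175 = 1994.8936 kcal/day.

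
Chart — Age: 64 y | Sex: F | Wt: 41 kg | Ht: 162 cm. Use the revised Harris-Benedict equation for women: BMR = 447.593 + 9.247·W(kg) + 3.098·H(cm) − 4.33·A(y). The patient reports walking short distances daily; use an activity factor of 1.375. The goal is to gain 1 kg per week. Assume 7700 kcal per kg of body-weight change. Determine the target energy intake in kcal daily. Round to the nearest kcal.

2546 kcal daily

Harris-Benedict: BMR = 447.593 + 9.247(41) + 3.098(162) − 4.33(64) = 1051.476 kcal/day.
TEE = 1051.476 × 1.375 = 1445.7795 kcal/day.
Required daily surplus = 1 × 7700 ÷ 7 = 1100 kcal/day.
Target intake = 1445.7795 + 1100 = 2545.7795 kcal/day.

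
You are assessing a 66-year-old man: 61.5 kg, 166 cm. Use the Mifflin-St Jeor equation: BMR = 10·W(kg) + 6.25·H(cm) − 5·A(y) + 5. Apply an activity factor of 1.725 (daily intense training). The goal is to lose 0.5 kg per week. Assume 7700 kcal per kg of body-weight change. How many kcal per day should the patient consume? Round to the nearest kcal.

Mifflin-St Jeor (male): BMR = 10(61.5) + 6.25(166) − 5(66) + 5 = 615 + 1037.5 − 330 + 5 = 1327.5 kcal/day.
TEE = 1327.5 × 1.725 = 2289.9375 kcal/day.
Required daily deficit = 0.5 × 7700 ÷ 7 = 550 kcal/day.
Target intake = 2289.9375 − 550 = 1739.9375 kcal/day.

1740 kcal per day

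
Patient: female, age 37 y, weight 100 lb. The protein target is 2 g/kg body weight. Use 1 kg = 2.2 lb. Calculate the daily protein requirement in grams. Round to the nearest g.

Weight in kg = 100 ÷ 2.2 = 45.4545 kg.
Protein = 2 g/kg × 45.4545 kg = 90.9091 g/day.

91 g/day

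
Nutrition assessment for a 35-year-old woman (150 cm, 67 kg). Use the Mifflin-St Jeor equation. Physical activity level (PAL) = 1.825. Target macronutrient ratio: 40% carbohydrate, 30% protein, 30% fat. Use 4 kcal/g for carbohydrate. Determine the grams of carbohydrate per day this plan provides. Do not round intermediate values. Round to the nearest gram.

Mifflin-St Jeor (female): BMR = 10(67) + 6.25(150) − 5(35) − 161 = 670 + 937.5 − 175 − 161 = 1271.5 kcal/day.
TEE = 1271.5 × 1.825 = 2320.4875 kcal/day.
Carbohydrate energy = 40% × 2320.4875 = 928.195 kcal.
Carbohydrate = 928.195 ÷ 4 kcal/g = 232.0488 g.

232 g/day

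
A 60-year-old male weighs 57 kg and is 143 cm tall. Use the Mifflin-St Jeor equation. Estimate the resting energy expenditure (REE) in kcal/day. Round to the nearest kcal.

Mifflin-St Jeor (male): BMR = 10(57) + 6.25(143) − 5(60) + 5 = 570 + 893.75 − 300 + 5 = 1168.75 kcal/day.

1169 kcal/day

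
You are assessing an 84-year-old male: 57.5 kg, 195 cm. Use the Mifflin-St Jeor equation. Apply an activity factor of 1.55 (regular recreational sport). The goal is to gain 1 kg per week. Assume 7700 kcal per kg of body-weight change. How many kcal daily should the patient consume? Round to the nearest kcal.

Mifflin-St Jeor (male): BMR = 10(57.5) + 6.25(195) − 5(84) + 5 = 575 + 1218.75 − 420 + 5 = 1378.75 kcal/day.
TEE = 1378.75 × 1.55 = 2137.0625 kcal/day.
Required daily surplus = 1 × 7700 ÷ 7 = 1100 kcal/day.
Target intake = 2137.0625 + 1100 = 3237.0625 kcal/day.

3237 kcal daily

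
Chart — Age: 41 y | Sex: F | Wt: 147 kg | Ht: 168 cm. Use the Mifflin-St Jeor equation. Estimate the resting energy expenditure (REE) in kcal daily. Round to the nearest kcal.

2154 kcal daily

Mifflin-St Jeor (female): BMR = 10(147) + 6.25(168) − 5(41) − 161 = 1470 + 1050 − 205 − 161 = 2154 kcal/day.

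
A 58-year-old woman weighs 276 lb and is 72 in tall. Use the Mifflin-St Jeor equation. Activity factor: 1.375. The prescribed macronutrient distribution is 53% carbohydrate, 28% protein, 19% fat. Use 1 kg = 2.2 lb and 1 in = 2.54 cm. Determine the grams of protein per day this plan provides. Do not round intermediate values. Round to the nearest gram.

Convert to metric: weight = 276 ÷ 2.2 = 125.4545 kg; height = 72 × 2.54 = 182.88 cm.
Mifflin-St Jeor (female): BMR = 10(125.4545) + 6.25(182.88) − 5(58) − 161 = 1254.5455 + 1143 − 290 − 161 = 1946.5455 kcal/day.
TEE = 1946.5455 × 1.375 = 2676.5 kcal/day.
Protein energy = 28% × 2676.5 = 749.42 kcal.
Protein = 749.42 ÷ 4 kcal/g = 187.355 g.

187 g/day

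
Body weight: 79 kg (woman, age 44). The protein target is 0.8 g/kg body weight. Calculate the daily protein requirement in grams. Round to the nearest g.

63 g/day

Protein = 0.8 g/kg × 79 kg = 63.2 g/day.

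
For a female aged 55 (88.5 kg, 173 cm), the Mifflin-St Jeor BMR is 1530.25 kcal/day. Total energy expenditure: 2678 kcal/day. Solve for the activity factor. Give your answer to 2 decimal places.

1.75

Activity factor = TEE ÷ BMR = 2678 ÷ 1530.25 = 1.75.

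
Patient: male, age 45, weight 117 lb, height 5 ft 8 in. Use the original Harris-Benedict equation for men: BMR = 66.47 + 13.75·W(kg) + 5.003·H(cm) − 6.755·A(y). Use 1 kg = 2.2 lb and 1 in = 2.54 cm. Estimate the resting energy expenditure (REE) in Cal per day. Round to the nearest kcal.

Convert to metric: weight = 117 ÷ 2.2 = 53.1818 kg; height = (5×12 + 8) × 2.54 = 68 × 2.54 = 172.72 cm.
Harris-Benedict: BMR = 66.47 + 13.75(53.1818) + 5.003(172.72) − 6.755(45) = 1357.8632 kcal/day.

1358 Cal per day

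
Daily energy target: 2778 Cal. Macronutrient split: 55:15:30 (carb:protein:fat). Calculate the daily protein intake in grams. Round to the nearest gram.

104 g/day

Protein energy = 15% × 2778 = 416.7 kcal.
At 4 kcal/g: 416.7 ÷ 4 = 104.175 g.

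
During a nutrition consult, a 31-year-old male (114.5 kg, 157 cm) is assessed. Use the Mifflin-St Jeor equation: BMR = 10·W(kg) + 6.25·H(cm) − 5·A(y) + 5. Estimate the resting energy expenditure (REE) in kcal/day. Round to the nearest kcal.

Mifflin-St Jeor (male): BMR = 10(114.5) + 6.25(157) − 5(31) + 5 = 1145 + 981.25 − 155 + 5 = 1976.25 kcal/day.

1976 kcal/day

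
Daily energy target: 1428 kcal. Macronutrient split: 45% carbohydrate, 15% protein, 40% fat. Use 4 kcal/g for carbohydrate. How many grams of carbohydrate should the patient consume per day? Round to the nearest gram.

Carbohydrate energy = 45% × 1428 = 642.6 kcal.
At 4 kcal/g: 642.6 ÷ 4 = 160.65 g.

161 g/day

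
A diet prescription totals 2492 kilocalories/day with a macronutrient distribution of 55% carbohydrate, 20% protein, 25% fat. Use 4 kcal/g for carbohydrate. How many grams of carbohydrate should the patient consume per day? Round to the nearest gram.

Carbohydrate energy = 55% × 2492 = 1370.6 kcal.
At 4 kcal/g: 1370.6 ÷ 4 = 342.65 g.

343 g/day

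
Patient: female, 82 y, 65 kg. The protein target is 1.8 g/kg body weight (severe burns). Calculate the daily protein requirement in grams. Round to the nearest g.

Protein = 1.8 g/kg × 65 kg = 117 g/day.

117 g/day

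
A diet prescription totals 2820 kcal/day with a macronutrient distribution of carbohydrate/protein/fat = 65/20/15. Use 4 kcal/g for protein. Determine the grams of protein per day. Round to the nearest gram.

Protein energy = 20% × 2820 = 564 kcal.
At 4 kcal/g: 564 ÷ 4 = 141 g.

141 g/day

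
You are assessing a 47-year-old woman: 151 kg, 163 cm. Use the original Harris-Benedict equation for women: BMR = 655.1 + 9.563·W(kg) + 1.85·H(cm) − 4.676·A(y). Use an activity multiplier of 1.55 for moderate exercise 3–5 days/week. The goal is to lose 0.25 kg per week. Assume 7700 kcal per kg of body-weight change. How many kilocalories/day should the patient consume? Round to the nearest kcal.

3105 kilocalories/day

Harris-Benedict: BMR = 655.1 + 9.563(151) + 1.85(163) − 4.676(47) = 2180.891 kcal/day.
TEE = 2180.891 × 1.55 = 3380.3811 kcal/day.
Required daily deficit = 0.25 × 7700 ÷ 7 = 275 kcal/day.
Target intake = 3380.3811 − 275 = 3105.3811 kcal/day.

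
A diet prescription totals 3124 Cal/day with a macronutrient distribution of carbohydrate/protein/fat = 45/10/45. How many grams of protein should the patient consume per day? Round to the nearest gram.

Protein energy = 10% × 3124 = 312.4 kcal.
At 4 kcal/g: 312.4 ÷ 4 = 78.1 g.

78 g/day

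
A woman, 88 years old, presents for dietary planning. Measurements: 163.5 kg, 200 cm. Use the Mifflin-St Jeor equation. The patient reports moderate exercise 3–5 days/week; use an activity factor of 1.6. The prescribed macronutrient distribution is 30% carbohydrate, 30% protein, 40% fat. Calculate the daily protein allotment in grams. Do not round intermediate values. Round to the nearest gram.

274 g/day

Mifflin-St Jeor (female): BMR = 10(163.5) + 6.25(200) − 5(88) − 161 = 1635 + 1250 − 440 − 161 = 2284 kcal/day.
TEE = 2284 × 1.6 = 3654.4 kcal/day.
Protein energy = 30% × 3654.4 = 1096.32 kcal.
Protein = 1096.32 ÷ 4 kcal/g = 274.08 g.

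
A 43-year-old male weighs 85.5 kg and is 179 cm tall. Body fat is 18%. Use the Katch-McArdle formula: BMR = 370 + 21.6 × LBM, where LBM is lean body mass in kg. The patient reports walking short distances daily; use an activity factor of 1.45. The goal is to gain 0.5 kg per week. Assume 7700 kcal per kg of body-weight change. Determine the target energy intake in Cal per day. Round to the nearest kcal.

3282 Cal per day

LBM = 85.5 × (1 − 0.18) = 70.11 kg. Katch-McArdle: BMR = 370 + 21.6 × 70.11 = 1884.376 kcal/day.
TEE = 1884.376 × 1.45 = 2732.3452 kcal/day.
Required daily surplus = 0.5 × 7700 ÷ 7 = 550 kcal/day.
Target intake = 2732.3452 + 550 = 3282.3452 kcal/day.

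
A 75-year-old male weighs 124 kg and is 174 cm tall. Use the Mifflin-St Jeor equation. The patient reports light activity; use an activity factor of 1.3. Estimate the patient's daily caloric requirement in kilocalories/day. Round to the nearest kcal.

Mifflin-St Jeor (male): BMR = 10(124) + 6.25(174) − 5(75) + 5 = 1240 + 1087.5 − 375 + 5 = 1957.5 kcal/day.
TEE = BMR × activity factor = 1957.5 × 1.3 = 2544.75 kcal/day.

2545 kilocalories/day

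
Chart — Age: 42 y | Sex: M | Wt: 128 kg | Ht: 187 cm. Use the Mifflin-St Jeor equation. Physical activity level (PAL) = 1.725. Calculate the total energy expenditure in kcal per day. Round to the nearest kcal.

Mifflin-St Jeor (male): BMR = 10(128) + 6.25(187) − 5(42) + 5 = 1280 + 1168.75 − 210 + 5 = 2243.75 kcal/day.
TEE = BMR × activity factor = 2243.75 × 1.725 = 3870.4688 kcal/day.

3870 kcal per day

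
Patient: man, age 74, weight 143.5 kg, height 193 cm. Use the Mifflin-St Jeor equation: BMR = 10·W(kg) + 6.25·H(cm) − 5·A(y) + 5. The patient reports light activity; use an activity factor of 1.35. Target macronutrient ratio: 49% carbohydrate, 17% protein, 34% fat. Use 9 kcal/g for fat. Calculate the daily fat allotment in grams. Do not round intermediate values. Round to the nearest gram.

116 g/day

Mifflin-St Jeor (male): BMR = 10(143.5) + 6.25(193) − 5(74) + 5 = 1435 + 1206.25 − 370 + 5 = 2276.25 kcal/day.
TEE = 2276.25 × 1.35 = 3072.9375 kcal/day.
Fat energy = 34% × 3072.9375 = 1044.7988 kcal.
Fat = 1044.7988 ÷ 9 kcal/g = 116.0888 g.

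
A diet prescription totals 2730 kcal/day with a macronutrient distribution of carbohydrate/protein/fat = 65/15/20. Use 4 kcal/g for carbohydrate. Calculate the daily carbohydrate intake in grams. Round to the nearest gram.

Carbohydrate energy = 65% × 2730 = 1774.5 kcal.
At 4 kcal/g: 1774.5 ÷ 4 = 443.625 g.

444 g/day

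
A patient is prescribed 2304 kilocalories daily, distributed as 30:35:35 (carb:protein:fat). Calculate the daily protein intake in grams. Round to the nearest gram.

202 g/day

Protein energy = 35% × 2304 = 806.4 kcal.
At 4 kcal/g: 806.4 ÷ 4 = 201.6 g.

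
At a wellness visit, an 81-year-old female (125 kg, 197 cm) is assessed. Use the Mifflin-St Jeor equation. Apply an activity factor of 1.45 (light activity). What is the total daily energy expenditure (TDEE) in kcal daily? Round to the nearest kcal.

2777 kcal daily

Mifflin-St Jeor (female): BMR = 10(125) + 6.25(197) − 5(81) − 161 = 1250 + 1231.25 − 405 − 161 = 1915.25 kcal/day.
TEE = BMR × activity factor = 1915.25 × 1.45 = 2777.1125 kcal/day.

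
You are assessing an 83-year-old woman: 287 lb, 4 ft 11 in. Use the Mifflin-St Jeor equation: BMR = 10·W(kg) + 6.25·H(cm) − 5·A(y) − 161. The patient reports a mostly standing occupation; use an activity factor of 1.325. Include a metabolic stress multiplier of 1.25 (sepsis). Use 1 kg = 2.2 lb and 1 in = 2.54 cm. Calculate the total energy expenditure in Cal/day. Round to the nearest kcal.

Convert to metric: weight = 287 ÷ 2.2 = 130.4545 kg; height = (4×12 + 11) × 2.54 = 59 × 2.54 = 149.86 cm.
Mifflin-St Jeor (female): BMR = 10(130.4545) + 6.25(149.86) − 5(83) − 161 = 1304.5455 + 936.625 − 415 − 161 = 1665.1705 kcal/day.
TEE = BMR × activity factor = 1665.1705 × 1.325 = 2206.3509 kcal/day.
Apply stress factor: 2206.3509 × 1.25 = 2757.9386 kcal/day.

2758 Cal/day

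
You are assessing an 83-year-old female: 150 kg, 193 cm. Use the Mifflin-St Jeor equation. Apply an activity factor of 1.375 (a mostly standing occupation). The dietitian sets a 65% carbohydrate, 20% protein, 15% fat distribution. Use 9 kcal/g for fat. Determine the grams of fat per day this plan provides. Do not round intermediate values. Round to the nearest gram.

49 g/day

Mifflin-St Jeor (female): BMR = 10(150) + 6.25(193) − 5(83) − 161 = 1500 + 1206.25 − 415 − 161 = 2130.25 kcal/day.
TEE = 2130.25 × 1.375 = 2929.0938 kcal/day.
Fat energy = 15% × 2929.0938 = 439.3641 kcal.
Fat = 439.3641 ÷ 9 kcal/g = 48.8182 g.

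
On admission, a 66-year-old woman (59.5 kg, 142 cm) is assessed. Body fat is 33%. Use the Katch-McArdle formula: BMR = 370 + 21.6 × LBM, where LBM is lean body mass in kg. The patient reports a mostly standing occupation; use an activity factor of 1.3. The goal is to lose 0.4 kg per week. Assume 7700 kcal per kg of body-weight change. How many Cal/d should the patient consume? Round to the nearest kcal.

1160 Cal/d

LBM = 59.5 × (1 − 0.33) = 39.865 kg. Katch-McArdle: BMR = 370 + 21.6 × 39.865 = 1231.084 kcal/day.
TEE = 1231.084 × 1.3 = 1600.4092 kcal/day.
Required daily deficit = 0.4 × 7700 ÷ 7 = 440 kcal/day.
Target intake = 1600.4092 − 440 = 1160.4092 kcal/day.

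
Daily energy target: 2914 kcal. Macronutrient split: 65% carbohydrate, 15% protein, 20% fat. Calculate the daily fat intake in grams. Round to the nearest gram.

65 g/day

Fat energy = 20% × 2914 = 582.8 kcal.
At 9 kcal/g: 582.8 ÷ 9 = 64.7556 g.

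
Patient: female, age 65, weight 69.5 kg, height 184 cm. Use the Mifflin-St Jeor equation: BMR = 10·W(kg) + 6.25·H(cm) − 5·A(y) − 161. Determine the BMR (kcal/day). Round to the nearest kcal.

1359 kcal/day

Mifflin-St Jeor (female): BMR = 10(69.5) + 6.25(184) − 5(65) − 161 = 695 + 1150 − 325 − 161 = 1359 kcal/day.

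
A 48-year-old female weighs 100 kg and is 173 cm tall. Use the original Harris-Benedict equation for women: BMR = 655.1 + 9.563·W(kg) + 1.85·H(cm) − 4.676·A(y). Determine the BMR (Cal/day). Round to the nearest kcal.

Harris-Benedict: BMR = 655.1 + 9.563(100) + 1.85(173) − 4.676(48) = 1707.002 kcal/day.

1707 Cal/day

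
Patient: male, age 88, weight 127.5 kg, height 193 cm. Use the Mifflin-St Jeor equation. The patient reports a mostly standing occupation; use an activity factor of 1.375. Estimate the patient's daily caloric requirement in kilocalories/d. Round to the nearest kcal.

Mifflin-St Jeor (male): BMR = 10(127.5) + 6.25(193) − 5(88) + 5 = 1275 + 1206.25 − 440 + 5 = 2046.25 kcal/day.
TEE = BMR × activity factor = 2046.25 × 1.375 = 2813.5938 kcal/day.

2814 kilocalories/d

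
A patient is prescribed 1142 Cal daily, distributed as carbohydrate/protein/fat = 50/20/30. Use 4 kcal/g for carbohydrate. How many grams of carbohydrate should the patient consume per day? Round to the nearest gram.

Carbohydrate energy = 50% × 1142 = 571 kcal.
At 4 kcal/g: 571 ÷ 4 = 142.75 g.

143 g/day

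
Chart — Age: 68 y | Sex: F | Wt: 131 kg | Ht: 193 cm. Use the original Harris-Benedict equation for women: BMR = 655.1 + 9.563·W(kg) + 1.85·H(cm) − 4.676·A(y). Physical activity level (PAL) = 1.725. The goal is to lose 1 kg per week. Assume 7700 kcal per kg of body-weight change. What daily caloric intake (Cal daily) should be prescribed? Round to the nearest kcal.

Harris-Benedict: BMR = 655.1 + 9.563(131) + 1.85(193) − 4.676(68) = 1946.935 kcal/day.
TEE = 1946.935 × 1.725 = 3358.4629 kcal/day.
Required daily deficit = 1 × 7700 ÷ 7 = 1100 kcal/day.
Target intake = 3358.4629 − 1100 = 2258.4629 kcal/day.

2258 Cal daily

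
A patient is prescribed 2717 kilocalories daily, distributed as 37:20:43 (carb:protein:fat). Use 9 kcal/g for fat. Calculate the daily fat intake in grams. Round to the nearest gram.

Fat energy = 43% × 2717 = 1168.31 kcal.
At 9 kcal/g: 1168.31 ÷ 9 = 129.8122 g.

130 g/day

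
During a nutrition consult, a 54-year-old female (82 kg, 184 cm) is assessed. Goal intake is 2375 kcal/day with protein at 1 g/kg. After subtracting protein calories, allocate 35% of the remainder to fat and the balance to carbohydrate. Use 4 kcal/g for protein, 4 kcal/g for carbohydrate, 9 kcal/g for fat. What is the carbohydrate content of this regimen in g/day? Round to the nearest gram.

333 g/day

Protein = 1 × 82 = 82 g → 82 × 4 = 328 kcal.
Non-protein calories = 2375 − 328 = 2047 kcal.
Fat: 35% × 2047 = 716.45 kcal; carbohydrate: 1330.55 kcal.
Carbohydrate: 1330.55 kcal ÷ 4 kcal/g = 332.6375 g.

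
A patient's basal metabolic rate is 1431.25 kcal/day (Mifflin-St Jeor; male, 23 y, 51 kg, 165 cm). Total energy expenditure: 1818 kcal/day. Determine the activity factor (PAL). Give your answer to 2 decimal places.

1.27

Activity factor = TEE ÷ BMR = 1818 ÷ 1431.25 = 1.27.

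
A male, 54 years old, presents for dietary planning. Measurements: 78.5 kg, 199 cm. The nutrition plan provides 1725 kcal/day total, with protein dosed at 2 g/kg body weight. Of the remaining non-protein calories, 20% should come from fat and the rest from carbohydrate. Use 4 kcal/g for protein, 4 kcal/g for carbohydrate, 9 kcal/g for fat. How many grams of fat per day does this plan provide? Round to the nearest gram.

Protein = 2 × 78.5 = 157 g → 157 × 4 = 628 kcal.
Non-protein calories = 1725 − 628 = 1097 kcal.
Fat: 20% × 1097 = 219.4 kcal; carbohydrate: 877.6 kcal.
Fat: 219.4 kcal ÷ 9 kcal/g = 24.3778 g.

24 g/day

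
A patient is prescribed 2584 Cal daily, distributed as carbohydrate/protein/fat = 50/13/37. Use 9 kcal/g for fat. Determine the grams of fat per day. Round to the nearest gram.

Fat energy = 37% × 2584 = 956.08 kcal.
At 9 kcal/g: 956.08 ÷ 9 = 106.2311 g.

106 g/day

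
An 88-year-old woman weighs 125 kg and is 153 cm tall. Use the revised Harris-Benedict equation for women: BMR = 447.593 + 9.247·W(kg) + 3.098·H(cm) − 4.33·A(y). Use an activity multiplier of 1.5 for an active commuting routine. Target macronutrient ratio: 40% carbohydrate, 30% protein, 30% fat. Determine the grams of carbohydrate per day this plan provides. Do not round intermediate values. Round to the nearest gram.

Harris-Benedict: BMR = 447.593 + 9.247(125) + 3.098(153) − 4.33(88) = 1696.422 kcal/day.
TEE = 1696.422 × 1.5 = 2544.633 kcal/day.
Carbohydrate energy = 40% × 2544.633 = 1017.8532 kcal.
Carbohydrate = 1017.8532 ÷ 4 kcal/g = 254.4633 g.

254 g/day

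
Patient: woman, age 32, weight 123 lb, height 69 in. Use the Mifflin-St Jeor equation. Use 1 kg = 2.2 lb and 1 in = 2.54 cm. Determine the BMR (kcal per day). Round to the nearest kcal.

Convert to metric: weight = 123 ÷ 2.2 = 55.9091 kg; height = 69 × 2.54 = 175.26 cm.
Mifflin-St Jeor (female): BMR = 10(55.9091) + 6.25(175.26) − 5(32) − 161 = 559.0909 + 1095.375 − 160 − 161 = 1333.4659 kcal/day.

1333 kcal per day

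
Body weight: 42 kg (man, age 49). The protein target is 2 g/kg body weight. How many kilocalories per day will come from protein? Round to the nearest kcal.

336 kcal/day

Protein = 2 g/kg × 42 kg = 84 g/day.
Protein energy = 84 g × 4 kcal/g = 336 kcal/day.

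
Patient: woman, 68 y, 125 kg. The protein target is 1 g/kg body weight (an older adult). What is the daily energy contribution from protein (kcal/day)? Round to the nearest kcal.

500 kcal/day

Protein = 1 g/kg × 125 kg = 125 g/day.
Protein energy = 125 g × 4 kcal/g = 500 kcal/day.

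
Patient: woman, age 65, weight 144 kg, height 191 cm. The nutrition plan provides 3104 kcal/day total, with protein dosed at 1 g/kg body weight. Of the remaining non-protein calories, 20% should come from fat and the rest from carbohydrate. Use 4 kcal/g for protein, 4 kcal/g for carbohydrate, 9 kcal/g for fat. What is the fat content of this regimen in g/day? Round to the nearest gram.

Protein = 1 × 144 = 144 g → 144 × 4 = 576 kcal.
Non-protein calories = 3104 − 576 = 2528 kcal.
Fat: 20% × 2528 = 505.6 kcal; carbohydrate: 2022.4 kcal.
Fat: 505.6 kcal ÷ 9 kcal/g = 56.1778 g.

56 g/day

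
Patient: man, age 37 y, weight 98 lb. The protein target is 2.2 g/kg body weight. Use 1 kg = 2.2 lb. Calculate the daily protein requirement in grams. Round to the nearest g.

98 g/day

Weight in kg = 98 ÷ 2.2 = 44.5455 kg.
Protein = 2.2 g/kg × 44.5455 kg = 98 g/day.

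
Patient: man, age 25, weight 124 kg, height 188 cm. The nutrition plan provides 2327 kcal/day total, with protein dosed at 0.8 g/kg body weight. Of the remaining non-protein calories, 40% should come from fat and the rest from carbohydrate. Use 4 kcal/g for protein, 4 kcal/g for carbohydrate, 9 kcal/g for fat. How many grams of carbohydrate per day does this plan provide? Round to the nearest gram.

290 g/day

Protein = 0.8 × 124 = 99.2 g → 99.2 × 4 = 396.8 kcal.
Non-protein calories = 2327 − 396.8 = 1930.2 kcal.
Fat: 40% × 1930.2 = 772.08 kcal; carbohydrate: 1158.12 kcal.
Carbohydrate: 1158.12 kcal ÷ 4 kcal/g = 289.53 g.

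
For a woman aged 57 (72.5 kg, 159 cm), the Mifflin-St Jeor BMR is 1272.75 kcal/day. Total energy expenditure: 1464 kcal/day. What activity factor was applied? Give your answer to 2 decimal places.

Activity factor = TEE ÷ BMR = 1464 ÷ 1272.75 = 1.15.

1.15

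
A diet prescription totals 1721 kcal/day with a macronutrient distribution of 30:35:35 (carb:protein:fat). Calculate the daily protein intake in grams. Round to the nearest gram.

Protein energy = 35% × 1721 = 602.35 kcal.
At 4 kcal/g: 602.35 ÷ 4 = 150.5875 g.

151 g/day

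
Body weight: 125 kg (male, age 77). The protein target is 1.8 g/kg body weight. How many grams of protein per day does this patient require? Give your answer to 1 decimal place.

Protein = 1.8 g/kg × 125 kg = 225 g/day.

225.0 g/day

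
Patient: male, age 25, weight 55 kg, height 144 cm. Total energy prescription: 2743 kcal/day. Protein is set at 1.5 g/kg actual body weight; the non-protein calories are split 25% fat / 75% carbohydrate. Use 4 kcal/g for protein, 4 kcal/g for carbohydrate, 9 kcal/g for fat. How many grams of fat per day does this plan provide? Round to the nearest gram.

Protein = 1.5 × 55 = 82.5 g → 82.5 × 4 = 330 kcal.
Non-protein calories = 2743 − 330 = 2413 kcal.
Fat: 25% × 2413 = 603.25 kcal; carbohydrate: 1809.75 kcal.
Fat: 603.25 kcal ÷ 9 kcal/g = 67.0278 g.

67 g/day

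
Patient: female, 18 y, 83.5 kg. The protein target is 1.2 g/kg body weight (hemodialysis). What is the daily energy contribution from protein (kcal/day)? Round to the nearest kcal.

Protein = 1.2 g/kg × 83.5 kg = 100.2 g/day.
Protein energy = 100.2 g × 4 kcal/g = 400.8 kcal/day.

401 kcal/day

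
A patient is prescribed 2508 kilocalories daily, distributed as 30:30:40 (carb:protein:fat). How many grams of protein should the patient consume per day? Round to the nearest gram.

Protein energy = 30% × 2508 = 752.4 kcal.
At 4 kcal/g: 752.4 ÷ 4 = 188.1 g.

188 g/day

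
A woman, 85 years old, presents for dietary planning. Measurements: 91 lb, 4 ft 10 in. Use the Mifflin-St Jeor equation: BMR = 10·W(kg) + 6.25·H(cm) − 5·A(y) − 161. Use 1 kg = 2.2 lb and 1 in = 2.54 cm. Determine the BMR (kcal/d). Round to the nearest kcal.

Convert to metric: weight = 91 ÷ 2.2 = 41.3636 kg; height = (4×12 + 10) × 2.54 = 58 × 2.54 = 147.32 cm.
Mifflin-St Jeor (female): BMR = 10(41.3636) + 6.25(147.32) − 5(85) − 161 = 413.6364 + 920.75 − 425 − 161 = 748.3864 kcal/day.

748 kcal/d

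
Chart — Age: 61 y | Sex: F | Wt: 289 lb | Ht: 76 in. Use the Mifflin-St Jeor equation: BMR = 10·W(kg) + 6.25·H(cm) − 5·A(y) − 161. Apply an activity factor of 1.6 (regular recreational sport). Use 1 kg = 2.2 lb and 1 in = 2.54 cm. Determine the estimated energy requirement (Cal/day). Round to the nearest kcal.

Convert to metric: weight = 289 ÷ 2.2 = 131.3636 kg; height = 76 × 2.54 = 193.04 cm.
Mifflin-St Jeor (female): BMR = 10(131.3636) + 6.25(193.04) − 5(61) − 161 = 1313.6364 + 1206.5 − 305 − 161 = 2054.1364 kcal/day.
TEE = BMR × activity factor = 2054.1364 × 1.6 = 3286.6182 kcal/day.

3287 Cal/day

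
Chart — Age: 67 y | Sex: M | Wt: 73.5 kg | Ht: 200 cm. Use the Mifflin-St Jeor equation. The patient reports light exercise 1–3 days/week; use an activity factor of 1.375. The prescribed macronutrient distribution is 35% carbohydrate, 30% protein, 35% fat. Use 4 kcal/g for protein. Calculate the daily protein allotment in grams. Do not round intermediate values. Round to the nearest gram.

171 g/day

Mifflin-St Jeor (male): BMR = 10(73.5) + 6.25(200) − 5(67) + 5 = 735 + 1250 − 335 + 5 = 1655 kcal/day.
TEE = 1655 × 1.375 = 2275.625 kcal/day.
Protein energy = 30% × 2275.625 = 682.6875 kcal.
Protein = 682.6875 ÷ 4 kcal/g = 170.6719 g.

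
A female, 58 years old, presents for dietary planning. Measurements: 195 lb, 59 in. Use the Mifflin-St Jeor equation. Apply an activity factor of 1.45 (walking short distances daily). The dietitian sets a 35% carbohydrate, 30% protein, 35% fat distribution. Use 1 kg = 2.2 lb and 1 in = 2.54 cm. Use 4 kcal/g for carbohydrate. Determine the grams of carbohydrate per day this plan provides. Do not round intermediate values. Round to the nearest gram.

Convert to metric: weight = 195 ÷ 2.2 = 88.6364 kg; height = 59 × 2.54 = 149.86 cm.
Mifflin-St Jeor (female): BMR = 10(88.6364) + 6.25(149.86) − 5(58) − 161 = 886.3636 + 936.625 − 290 − 161 = 1371.9886 kcal/day.
TEE = 1371.9886 × 1.45 = 1989.3835 kcal/day.
Carbohydrate energy = 35% × 1989.3835 = 696.2842 kcal.
Carbohydrate = 696.2842 ÷ 4 kcal/g = 174.0711 g.

174 g/day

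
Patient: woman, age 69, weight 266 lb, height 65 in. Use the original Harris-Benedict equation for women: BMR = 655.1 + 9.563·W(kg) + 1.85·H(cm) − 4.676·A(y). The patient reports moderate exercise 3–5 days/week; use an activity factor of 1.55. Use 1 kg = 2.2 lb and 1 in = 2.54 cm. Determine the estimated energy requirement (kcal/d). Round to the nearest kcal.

2781 kcal/d

Convert to metric: weight = 266 ÷ 2.2 = 120.9091 kg; height = 65 × 2.54 = 165.1 cm.
Harris-Benedict: BMR = 655.1 + 9.563(120.9091) + 1.85(165.1) − 4.676(69) = 1794.1446 kcal/day.
TEE = BMR × activity factor = 1794.1446 × 1.55 = 2780.9242 kcal/day.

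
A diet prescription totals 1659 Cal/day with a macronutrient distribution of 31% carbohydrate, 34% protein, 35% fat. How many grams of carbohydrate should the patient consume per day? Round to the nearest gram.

129 g/day

Carbohydrate energy = 31% × 1659 = 514.29 kcal.
At 4 kcal/g: 514.29 ÷ 4 = 128.5725 g.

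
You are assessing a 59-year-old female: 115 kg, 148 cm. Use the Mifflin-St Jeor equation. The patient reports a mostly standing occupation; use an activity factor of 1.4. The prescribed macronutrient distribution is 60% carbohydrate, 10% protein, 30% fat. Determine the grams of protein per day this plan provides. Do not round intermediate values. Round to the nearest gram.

Mifflin-St Jeor (female): BMR = 10(115) + 6.25(148) − 5(59) − 161 = 1150 + 925 − 295 − 161 = 1619 kcal/day.
TEE = 1619 × 1.4 = 2266.6 kcal/day.
Protein energy = 10% × 2266.6 = 226.66 kcal.
Protein = 226.66 ÷ 4 kcal/g = 56.665 g.

57 g/day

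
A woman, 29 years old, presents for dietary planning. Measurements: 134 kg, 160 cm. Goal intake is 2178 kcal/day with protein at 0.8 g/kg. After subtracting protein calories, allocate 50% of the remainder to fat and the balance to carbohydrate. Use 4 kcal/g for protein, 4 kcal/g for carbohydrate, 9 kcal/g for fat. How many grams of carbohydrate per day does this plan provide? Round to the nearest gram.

219 g/day

Protein = 0.8 × 134 = 107.2 g → 107.2 × 4 = 428.8 kcal.
Non-protein calories = 2178 − 428.8 = 1749.2 kcal.
Fat: 50% × 1749.2 = 874.6 kcal; carbohydrate: 874.6 kcal.
Carbohydrate: 874.6 kcal ÷ 4 kcal/g = 218.65 g.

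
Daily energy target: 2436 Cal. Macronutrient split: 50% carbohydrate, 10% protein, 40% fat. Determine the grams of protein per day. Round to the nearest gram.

61 g/day

Protein energy = 10% × 2436 = 243.6 kcal.
At 4 kcal/g: 243.6 ÷ 4 = 60.9 g.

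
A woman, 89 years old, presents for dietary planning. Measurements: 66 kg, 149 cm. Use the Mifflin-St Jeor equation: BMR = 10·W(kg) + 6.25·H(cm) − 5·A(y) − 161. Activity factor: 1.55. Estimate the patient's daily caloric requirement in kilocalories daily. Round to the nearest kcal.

1527 kilocalories daily

Mifflin-St Jeor (female): BMR = 10(66) + 6.25(149) − 5(89) − 161 = 660 + 931.25 − 445 − 161 = 985.25 kcal/day.
TEE = BMR × activity factor = 985.25 × 1.55 = 1527.1375 kcal/day.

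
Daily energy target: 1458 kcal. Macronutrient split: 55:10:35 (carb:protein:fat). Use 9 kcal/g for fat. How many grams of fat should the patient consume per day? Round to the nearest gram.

57 g/day

Fat energy = 35% × 1458 = 510.3 kcal.
At 9 kcal/g: 510.3 ÷ 9 = 56.7 g.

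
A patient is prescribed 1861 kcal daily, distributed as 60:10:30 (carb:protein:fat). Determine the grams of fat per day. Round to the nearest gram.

62 g/day

Fat energy = 30% × 1861 = 558.3 kcal.
At 9 kcal/g: 558.3 ÷ 9 = 62.0333 g.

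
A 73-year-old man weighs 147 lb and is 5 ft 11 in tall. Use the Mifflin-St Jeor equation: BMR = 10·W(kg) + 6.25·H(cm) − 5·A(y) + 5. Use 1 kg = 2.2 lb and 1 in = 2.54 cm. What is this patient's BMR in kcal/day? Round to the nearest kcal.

1435 kcal/day

Convert to metric: weight = 147 ÷ 2.2 = 66.8182 kg; height = (5×12 + 11) × 2.54 = 71 × 2.54 = 180.34 cm.
Mifflin-St Jeor (male): BMR = 10(66.8182) + 6.25(180.34) − 5(73) + 5 = 668.1818 + 1127.125 − 365 + 5 = 1435.3068 kcal/day.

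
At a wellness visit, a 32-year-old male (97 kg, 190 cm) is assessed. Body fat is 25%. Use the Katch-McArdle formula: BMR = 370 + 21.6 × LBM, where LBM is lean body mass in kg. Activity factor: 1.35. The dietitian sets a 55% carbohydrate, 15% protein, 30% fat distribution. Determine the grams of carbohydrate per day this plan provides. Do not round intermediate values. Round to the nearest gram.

360 g/day

LBM = 97 × (1 − 0.25) = 72.75 kg. Katch-McArdle: BMR = 370 + 21.6 × 72.75 = 1941.4 kcal/day.
TEE = 1941.4 × 1.35 = 2620.89 kcal/day.
Carbohydrate energy = 55% × 2620.89 = 1441.4895 kcal.
Carbohydrate = 1441.4895 ÷ 4 kcal/g = 360.3724 g.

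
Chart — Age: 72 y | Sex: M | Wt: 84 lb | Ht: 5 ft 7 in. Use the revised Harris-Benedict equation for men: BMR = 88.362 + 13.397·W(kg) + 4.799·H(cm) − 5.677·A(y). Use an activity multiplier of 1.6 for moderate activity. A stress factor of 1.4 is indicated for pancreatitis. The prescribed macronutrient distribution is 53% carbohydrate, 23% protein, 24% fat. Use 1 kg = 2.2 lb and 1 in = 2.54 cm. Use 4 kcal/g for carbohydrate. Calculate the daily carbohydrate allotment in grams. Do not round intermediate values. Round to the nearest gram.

299 g/day

Convert to metric: weight = 84 ÷ 2.2 = 38.1818 kg; height = (5×12 + 7) × 2.54 = 67 × 2.54 = 170.18 cm.
Harris-Benedict: BMR = 88.362 + 13.397(38.1818) + 4.799(170.18) − 5.677(72) = 1007.8336 kcal/day.
TEE = 1007.8336 × 1.6 = 1612.5338 kcal/day.
With stress factor 1.4: 1612.5338 × 1.4 = 2257.5473 kcal/day.
Carbohydrate energy = 53% × 2257.5473 = 1196.5001 kcal.
Carbohydrate = 1196.5001 ÷ 4 kcal/g = 299.125 g.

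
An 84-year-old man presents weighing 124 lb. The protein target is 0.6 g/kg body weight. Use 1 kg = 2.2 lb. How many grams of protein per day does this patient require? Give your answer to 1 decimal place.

Weight in kg = 124 ÷ 2.2 = 56.3636 kg.
Protein = 0.6 g/kg × 56.3636 kg = 33.8182 g/day.

33.8 g/day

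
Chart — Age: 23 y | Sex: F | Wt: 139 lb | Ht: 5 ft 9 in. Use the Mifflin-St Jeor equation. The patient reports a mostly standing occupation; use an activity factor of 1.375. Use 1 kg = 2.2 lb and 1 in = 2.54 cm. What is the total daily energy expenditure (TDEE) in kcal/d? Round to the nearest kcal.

1995 kcal/d

Convert to metric: weight = 139 ÷ 2.2 = 63.1818 kg; height = (5×12 + 9) × 2.54 = 69 × 2.54 = 175.26 cm.
Mifflin-St Jeor (female): BMR = 10(63.1818) + 6.25(175.26) − 5(23) − 161 = 631.8182 + 1095.375 − 115 − 161 = 1451.1932 kcal/day.
TEE = BMR × activity factor = 1451.1932 × 1.375 = 1995.3906 kcal/day.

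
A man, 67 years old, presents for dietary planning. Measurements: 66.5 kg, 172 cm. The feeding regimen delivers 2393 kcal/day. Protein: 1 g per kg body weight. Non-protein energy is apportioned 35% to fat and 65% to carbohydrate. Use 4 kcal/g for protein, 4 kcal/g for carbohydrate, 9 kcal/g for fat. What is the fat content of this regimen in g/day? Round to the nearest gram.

83 g/day

Protein = 1 × 66.5 = 66.5 g → 66.5 × 4 = 266 kcal.
Non-protein calories = 2393 − 266 = 2127 kcal.
Fat: 35% × 2127 = 744.45 kcal; carbohydrate: 1382.55 kcal.
Fat: 744.45 kcal ÷ 9 kcal/g = 82.7167 g.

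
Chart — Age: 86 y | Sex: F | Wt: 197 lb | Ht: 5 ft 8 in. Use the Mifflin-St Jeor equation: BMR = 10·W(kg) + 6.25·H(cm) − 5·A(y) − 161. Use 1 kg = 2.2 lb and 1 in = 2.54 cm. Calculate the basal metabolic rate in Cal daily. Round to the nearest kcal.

1384 Cal daily

Convert to metric: weight = 197 ÷ 2.2 = 89.5455 kg; height = (5×12 + 8) × 2.54 = 68 × 2.54 = 172.72 cm.
Mifflin-St Jeor (female): BMR = 10(89.5455) + 6.25(172.72) − 5(86) − 161 = 895.4545 + 1079.5 − 430 − 161 = 1383.9545 kcal/day.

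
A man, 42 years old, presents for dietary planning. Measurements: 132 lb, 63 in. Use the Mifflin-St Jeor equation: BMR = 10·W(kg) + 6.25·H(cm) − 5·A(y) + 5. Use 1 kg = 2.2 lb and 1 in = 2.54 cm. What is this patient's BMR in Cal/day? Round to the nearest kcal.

1395 Cal/day

Convert to metric: weight = 132 ÷ 2.2 = 60 kg; height = 63 × 2.54 = 160.02 cm.
Mifflin-St Jeor (male): BMR = 10(60) + 6.25(160.02) − 5(42) + 5 = 600 + 1000.125 − 210 + 5 = 1395.125 kcal/day.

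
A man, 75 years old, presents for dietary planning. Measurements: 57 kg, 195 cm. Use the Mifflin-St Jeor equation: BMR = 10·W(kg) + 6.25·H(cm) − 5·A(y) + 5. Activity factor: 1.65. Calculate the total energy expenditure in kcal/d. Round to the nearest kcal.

Mifflin-St Jeor (male): BMR = 10(57) + 6.25(195) − 5(75) + 5 = 570 + 1218.75 − 375 + 5 = 1418.75 kcal/day.
TEE = BMR × activity factor = 1418.75 × 1.65 = 2340.9375 kcal/day.

2341 kcal/d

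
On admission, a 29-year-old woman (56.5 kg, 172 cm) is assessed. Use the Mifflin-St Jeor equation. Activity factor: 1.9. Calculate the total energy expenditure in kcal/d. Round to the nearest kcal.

2535 kcal/d

Mifflin-St Jeor (female): BMR = 10(56.5) + 6.25(172) − 5(29) − 161 = 565 + 1075 − 145 − 161 = 1334 kcal/day.
TEE = BMR × activity factor = 1334 × 1.9 = 2534.6 kcal/day.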